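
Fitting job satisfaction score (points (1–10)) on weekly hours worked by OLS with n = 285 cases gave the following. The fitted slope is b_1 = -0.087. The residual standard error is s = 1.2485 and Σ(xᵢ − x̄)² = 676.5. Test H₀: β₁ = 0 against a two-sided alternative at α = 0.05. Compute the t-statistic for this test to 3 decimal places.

SE(b_1) = s/√Sₓₓ = 1.2485/√676.5 = 0.0480015.
t = -0.087 / 0.0480015 = -1.812.
df = n − 2 = 283.
Two-sided p ≈ 0.0710, which is ≥ 0.05, so fail to reject H₀.
The data do not give significant evidence of an association between weekly hours worked and job satisfaction score.

t = -1.812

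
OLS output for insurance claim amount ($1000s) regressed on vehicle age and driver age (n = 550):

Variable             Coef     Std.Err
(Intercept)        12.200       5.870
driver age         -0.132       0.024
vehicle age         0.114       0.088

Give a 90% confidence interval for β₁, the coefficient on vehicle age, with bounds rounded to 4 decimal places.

(-0.0310, 0.2590)

Read off: b = 0.114, SE = 0.088 for vehicle age.
df = n − k − 1 = 550 − 2 − 1 = 547.
t* = t_{0.05, 547} = 1.647644.
Margin = t* × SE = 1.647644 × 0.088 = 0.144993.
CI: 0.114 ± 0.144993 → (-0.0310, 0.2590).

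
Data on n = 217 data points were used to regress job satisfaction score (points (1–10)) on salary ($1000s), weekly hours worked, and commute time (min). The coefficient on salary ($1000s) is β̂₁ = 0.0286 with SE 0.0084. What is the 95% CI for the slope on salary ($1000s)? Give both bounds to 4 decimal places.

(0.0120, 0.0452)

df = n − k − 1 = 217 − 3 − 1 = 213.
t* = t_{0.025, 213} = 1.971164.
Margin = t* × SE = 1.971164 × 0.0084 = 0.016558.
CI: 0.0286 ± 0.016558 → (0.0120, 0.0452).
With 95% confidence, each one-unit increase in salary ($1000s) is associated with a change of between 0.0120 and 0.0452 points (1–10) in job satisfaction score, holding the other predictors fixed.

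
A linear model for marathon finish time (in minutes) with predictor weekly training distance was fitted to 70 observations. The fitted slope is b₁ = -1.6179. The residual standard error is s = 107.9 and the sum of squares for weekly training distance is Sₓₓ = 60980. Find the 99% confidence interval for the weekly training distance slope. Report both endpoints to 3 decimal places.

SE(b₁) = s/√Sₓₓ = 107.9/√60980 = 0.436946.
df = n − 2 = 68.
t* = t_{0.005, 68} = 2.650081.
Margin = t* × SE = 2.650081 × 0.436946 = 1.15794.
CI: -1.6179 ± 1.15794 → (-2.776, -0.460).
With 99% confidence, each one-unit increase in weekly training distance is associated with a change of between -2.776 and -0.460 minutes in marathon finish time.

(-2.776, -0.460)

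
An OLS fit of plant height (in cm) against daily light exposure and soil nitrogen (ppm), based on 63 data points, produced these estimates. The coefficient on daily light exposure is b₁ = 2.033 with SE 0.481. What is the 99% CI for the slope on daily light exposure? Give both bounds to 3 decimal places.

(0.753, 3.313)

df = n − k − 1 = 63 − 2 − 1 = 60.
t* = t_{0.005, 60} = 2.660283.
Margin = t* × SE = 2.660283 × 0.481 = 1.27960.
CI: 2.033 ± 1.27960 → (0.753, 3.313).
With 99% confidence, each one-unit increase in daily light exposure is associated with a change of between 0.753 and 3.313 cm in plant height, holding the other predictors fixed.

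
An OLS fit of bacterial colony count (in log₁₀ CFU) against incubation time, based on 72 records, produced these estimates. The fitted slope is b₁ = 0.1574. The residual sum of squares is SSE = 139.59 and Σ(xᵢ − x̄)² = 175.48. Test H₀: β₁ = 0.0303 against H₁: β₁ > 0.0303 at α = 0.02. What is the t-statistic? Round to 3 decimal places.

t = 1.192

MSE = SSE/(n − 2) = 139.59/70 = 1.99414.
SE(b₁) = √(MSE/Sₓₓ) = √(1.99414/175.48) = 0.106602.
t = (0.1574 − 0.0303) / 0.106602 = 1.192.
df = n − 2 = 70.
One-sided p ≈ 0.1186, which is ≥ 0.02, so fail to reject H₀.
The data do not give significant evidence that the true slope on incubation time exceeds 0.0303 log₁₀ CFU per unit.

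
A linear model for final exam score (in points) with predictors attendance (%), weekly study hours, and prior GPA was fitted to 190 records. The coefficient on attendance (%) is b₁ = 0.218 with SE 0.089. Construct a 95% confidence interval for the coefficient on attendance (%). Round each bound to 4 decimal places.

df = n − k − 1 = 190 − 3 − 1 = 186.
t* = t_{0.025, 186} = 1.9728.
Margin = t* × SE = 1.9728 × 0.089 = 0.175579.
CI: 0.218 ± 0.175579 → (0.0424, 0.3936).
With 95% confidence, each one-unit increase in attendance (%) is associated with a change of between 0.0424 and 0.3936 points in final exam score, holding the other predictors fixed.

(0.0424, 0.3936)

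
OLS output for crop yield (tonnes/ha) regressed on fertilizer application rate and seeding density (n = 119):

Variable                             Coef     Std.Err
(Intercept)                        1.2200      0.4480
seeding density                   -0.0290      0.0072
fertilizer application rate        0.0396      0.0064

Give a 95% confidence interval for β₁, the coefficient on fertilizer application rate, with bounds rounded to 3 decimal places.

Read off: b = 0.0396, SE = 0.0064 for fertilizer application rate.
df = n − k − 1 = 119 − 2 − 1 = 116.
t* = t_{0.025, 116} = 1.980626.
Margin = t* × SE = 1.980626 × 0.0064 = 0.01268.
CI: 0.0396 ± 0.01268 → (0.027, 0.052).

(0.027, 0.052)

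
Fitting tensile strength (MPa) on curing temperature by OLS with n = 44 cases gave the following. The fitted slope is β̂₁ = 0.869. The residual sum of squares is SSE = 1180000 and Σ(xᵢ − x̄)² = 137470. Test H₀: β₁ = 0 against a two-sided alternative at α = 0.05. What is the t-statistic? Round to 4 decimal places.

MSE = SSE/(n − 2) = 1180000/42 = 28095.2.
SE(β̂₁) = √(MSE/Sₓₓ) = √(28095.2/137470) = 0.452077.
t = 0.869 / 0.452077 = 1.9222.
df = n − 2 = 42.
Two-sided p ≈ 0.0614, which is ≥ 0.05, so fail to reject H₀.
The data do not give significant evidence of an association between curing temperature and tensile strength.

t = 1.9222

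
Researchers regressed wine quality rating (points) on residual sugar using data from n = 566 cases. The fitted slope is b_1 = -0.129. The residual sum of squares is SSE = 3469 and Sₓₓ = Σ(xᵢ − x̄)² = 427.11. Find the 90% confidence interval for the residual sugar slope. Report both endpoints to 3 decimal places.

MSE = SSE/(n − 2) = 3469/564 = 6.15071.
SE(b_1) = √(MSE/Sₓₓ) = √(6.15071/427.11) = 0.120003.
df = n − 2 = 564.
t* = t_{0.05, 564} = 1.64756.
Margin = t* × SE = 1.64756 × 0.120003 = 0.19771.
CI: -0.129 ± 0.19771 → (-0.327, 0.069).
With 90% confidence, each one-unit increase in residual sugar is associated with a change of between -0.327 and 0.069 points in wine quality rating.

(-0.327, 0.069)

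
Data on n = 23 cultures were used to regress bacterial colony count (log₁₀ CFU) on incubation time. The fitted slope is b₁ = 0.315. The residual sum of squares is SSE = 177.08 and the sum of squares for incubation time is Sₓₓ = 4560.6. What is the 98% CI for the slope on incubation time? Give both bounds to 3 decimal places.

MSE = SSE/(n − 2) = 177.08/21 = 8.43238.
SE(b₁) = √(MSE/Sₓₓ) = √(8.43238/4560.6) = 0.0429996.
df = n − 2 = 21.
t* = t_{0.01, 21} = 2.517648.
Margin = t* × SE = 2.517648 × 0.0429996 = 0.10826.
CI: 0.315 ± 0.10826 → (0.207, 0.423).
With 98% confidence, each one-unit increase in incubation time is associated with a change of between 0.207 and 0.423 log₁₀ CFU in bacterial colony count.

(0.207, 0.423)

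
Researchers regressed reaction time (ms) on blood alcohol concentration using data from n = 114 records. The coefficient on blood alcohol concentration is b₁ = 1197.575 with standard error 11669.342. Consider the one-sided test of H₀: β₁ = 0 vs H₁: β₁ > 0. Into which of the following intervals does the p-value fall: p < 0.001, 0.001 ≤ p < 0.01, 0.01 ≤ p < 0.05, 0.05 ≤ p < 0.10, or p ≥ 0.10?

t = 1197.575 / 11669.342 = 0.103.
df = n − 2 = 114 − 2 = 112.
One-sided p = P(T_{112} > t) ≈ 0.4592.
So p ≥ 0.10.

p ≥ 0.10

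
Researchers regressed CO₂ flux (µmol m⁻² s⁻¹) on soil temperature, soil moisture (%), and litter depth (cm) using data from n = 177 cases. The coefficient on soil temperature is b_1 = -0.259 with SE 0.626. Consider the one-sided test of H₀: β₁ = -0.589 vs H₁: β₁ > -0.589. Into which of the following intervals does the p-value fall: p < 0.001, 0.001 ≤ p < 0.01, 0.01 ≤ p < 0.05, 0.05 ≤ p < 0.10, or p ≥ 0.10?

p ≥ 0.10

t = (-0.259 − (-0.589)) / 0.626 = 0.527.
df = n − k − 1 = 177 − 3 − 1 = 173.
One-sided p = P(T_{173} > t) ≈ 0.2994.
So p ≥ 0.10.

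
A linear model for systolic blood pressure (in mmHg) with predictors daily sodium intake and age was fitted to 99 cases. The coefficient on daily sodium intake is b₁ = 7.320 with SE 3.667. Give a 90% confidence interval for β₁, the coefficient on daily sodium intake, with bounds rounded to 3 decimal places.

df = n − k − 1 = 99 − 2 − 1 = 96.
t* = t_{0.05, 96} = 1.660881.
Margin = t* × SE = 1.660881 × 3.667 = 6.09045.
CI: 7.320 ± 6.09045 → (1.230, 13.410).
With 90% confidence, each one-unit increase in daily sodium intake is associated with a change of between 1.230 and 13.410 mmHg in systolic blood pressure, holding the other predictors fixed.

(1.230, 13.410)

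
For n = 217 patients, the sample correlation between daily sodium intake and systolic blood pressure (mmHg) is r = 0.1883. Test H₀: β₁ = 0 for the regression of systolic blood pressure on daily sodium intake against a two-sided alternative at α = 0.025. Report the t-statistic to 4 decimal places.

t = r·√(n − 2)/√(1 − r²) = 0.1883·√215/√0.964543 = 2.8113.
df = n − 2 = 215.
Two-sided p ≈ 0.0054, which is < 0.025, so reject H₀.
There is evidence of a linear association between daily sodium intake and systolic blood pressure.

t = 2.8113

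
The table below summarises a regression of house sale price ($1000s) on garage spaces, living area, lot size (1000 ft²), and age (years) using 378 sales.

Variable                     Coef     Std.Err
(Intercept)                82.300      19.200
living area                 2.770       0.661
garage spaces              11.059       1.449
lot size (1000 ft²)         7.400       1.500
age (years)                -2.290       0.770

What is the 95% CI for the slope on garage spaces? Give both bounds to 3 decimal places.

Read off: b = 11.059, SE = 1.449 for garage spaces.
df = n − k − 1 = 378 − 4 − 1 = 373.
t* = t_{0.025, 373} = 1.966344.
Margin = t* × SE = 1.966344 × 1.449 = 2.84923.
CI: 11.059 ± 2.84923 → (8.210, 13.908).

(8.210, 13.908)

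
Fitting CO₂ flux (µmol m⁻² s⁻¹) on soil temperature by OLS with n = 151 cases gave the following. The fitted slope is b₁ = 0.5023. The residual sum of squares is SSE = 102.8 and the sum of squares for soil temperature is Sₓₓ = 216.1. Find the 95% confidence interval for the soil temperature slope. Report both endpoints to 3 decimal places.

(0.391, 0.614)

MSE = SSE/(n − 2) = 102.8/149 = 0.689933.
SE(b₁) = √(MSE/Sₓₓ) = √(0.689933/216.1) = 0.0565036.
df = n − 2 = 149.
t* = t_{0.025, 149} = 1.976013.
Margin = t* × SE = 1.976013 × 0.0565036 = 0.11165.
CI: 0.5023 ± 0.11165 → (0.391, 0.614).
With 95% confidence, each one-unit increase in soil temperature is associated with a change of between 0.391 and 0.614 µmol m⁻² s⁻¹ in CO₂ flux.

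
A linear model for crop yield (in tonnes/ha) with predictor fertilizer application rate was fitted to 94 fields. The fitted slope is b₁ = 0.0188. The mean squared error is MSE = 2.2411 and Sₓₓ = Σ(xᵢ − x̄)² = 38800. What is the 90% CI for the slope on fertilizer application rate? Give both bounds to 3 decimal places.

SE(b₁) = √(MSE/Sₓₓ) = √(2.2411/38800) = 0.00760002.
df = n − 2 = 92.
t* = t_{0.05, 92} = 1.661585.
Margin = t* × SE = 1.661585 × 0.00760002 = 0.01263.
CI: 0.0188 ± 0.01263 → (0.006, 0.031).
With 90% confidence, each one-unit increase in fertilizer application rate is associated with a change of between 0.006 and 0.031 tonnes/ha in crop yield.

(0.006, 0.031)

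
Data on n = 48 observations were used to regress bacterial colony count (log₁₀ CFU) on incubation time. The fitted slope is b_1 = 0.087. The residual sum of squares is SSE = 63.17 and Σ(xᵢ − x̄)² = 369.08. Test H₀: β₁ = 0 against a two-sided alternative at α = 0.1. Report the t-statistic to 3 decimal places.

MSE = SSE/(n − 2) = 63.17/46 = 1.37326.
SE(b_1) = √(MSE/Sₓₓ) = √(1.37326/369.08) = 0.0609981.
t = 0.087 / 0.0609981 = 1.426.
df = n − 2 = 46.
Two-sided p ≈ 0.1605, which is ≥ 0.1, so fail to reject H₀.
The data do not give significant evidence of an association between incubation time and bacterial colony count.

t = 1.426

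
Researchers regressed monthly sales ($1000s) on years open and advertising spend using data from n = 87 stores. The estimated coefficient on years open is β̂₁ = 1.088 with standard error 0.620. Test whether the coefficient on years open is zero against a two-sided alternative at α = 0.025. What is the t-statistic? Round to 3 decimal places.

t = 1.755

H₀: β₁ = 0 vs H₁: β₁ ≠ 0.
t = (β̂₁ − β₁⁰)/SE = 1.088 / 0.620 = 1.755.
df = n − k − 1 = 87 − 2 − 1 = 84.
Two-sided p ≈ 0.0829, which is ≥ 0.025, so fail to reject H₀.
The data do not give significant evidence of an association between years open and monthly sales, after adjusting for the other predictors.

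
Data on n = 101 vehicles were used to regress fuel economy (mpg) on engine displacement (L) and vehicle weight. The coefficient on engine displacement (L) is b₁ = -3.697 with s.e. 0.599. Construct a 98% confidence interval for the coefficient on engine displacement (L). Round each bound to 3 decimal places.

(-5.114, -2.280)

df = n − k − 1 = 101 − 2 − 1 = 98.
t* = t_{0.01, 98} = 2.365002.
Margin = t* × SE = 2.365002 × 0.599 = 1.41664.
CI: -3.697 ± 1.41664 → (-5.114, -2.280).
With 98% confidence, each one-unit increase in engine displacement (L) is associated with a change of between -5.114 and -2.280 mpg in fuel economy, holding the other predictors fixed.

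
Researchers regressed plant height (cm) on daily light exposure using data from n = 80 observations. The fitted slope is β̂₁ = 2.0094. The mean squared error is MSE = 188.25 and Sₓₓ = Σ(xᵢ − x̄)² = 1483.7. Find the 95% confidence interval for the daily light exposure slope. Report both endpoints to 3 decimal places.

SE(β̂₁) = √(MSE/Sₓₓ) = √(188.25/1483.7) = 0.3562.
df = n − 2 = 78.
t* = t_{0.025, 78} = 1.990847.
Margin = t* × SE = 1.990847 × 0.3562 = 0.70914.
CI: 2.0094 ± 0.70914 → (1.300, 2.719).
With 95% confidence, each one-unit increase in daily light exposure is associated with a change of between 1.300 and 2.719 cm in plant height.

(1.300, 2.719)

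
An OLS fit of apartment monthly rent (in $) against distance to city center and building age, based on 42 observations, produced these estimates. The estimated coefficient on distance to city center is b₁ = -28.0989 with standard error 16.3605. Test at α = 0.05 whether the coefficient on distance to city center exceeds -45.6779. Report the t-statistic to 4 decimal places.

t = 1.0745

H₀: β₁ = -45.6779 vs H₁: β₁ > -45.6779.
t = (b₁ − β₁⁰)/SE = (-28.0989 − (-45.6779)) / 16.3605 = 1.0745.
df = n − k − 1 = 42 − 2 − 1 = 39.
One-sided p ≈ 0.1446, which is ≥ 0.05, so fail to reject H₀.
The data do not give significant evidence that the true slope on distance to city center exceeds -45.6779 $ per unit, holding the other predictors fixed.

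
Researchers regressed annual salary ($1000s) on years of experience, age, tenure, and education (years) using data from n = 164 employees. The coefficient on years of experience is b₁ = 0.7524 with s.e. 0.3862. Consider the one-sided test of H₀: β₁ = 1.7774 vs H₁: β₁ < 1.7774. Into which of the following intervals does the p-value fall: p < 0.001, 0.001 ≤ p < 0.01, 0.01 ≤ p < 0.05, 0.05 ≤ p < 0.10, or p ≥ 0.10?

0.001 ≤ p < 0.01

t = (0.7524 − 1.7774) / 0.3862 = -2.654.
df = n − k − 1 = 164 − 4 − 1 = 159.
One-sided p = P(T_{159} < t) ≈ 0.0044.
So 0.001 ≤ p < 0.01.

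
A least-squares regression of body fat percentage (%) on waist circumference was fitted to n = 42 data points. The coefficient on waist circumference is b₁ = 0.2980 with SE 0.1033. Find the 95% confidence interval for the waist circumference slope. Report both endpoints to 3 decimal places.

(0.089, 0.507)

df = n − 2 = 42 − 2 = 40.
t* = t_{0.025, 40} = 2.021075.
Margin = t* × SE = 2.021075 × 0.1033 = 0.20878.
CI: 0.2980 ± 0.20878 → (0.089, 0.507).
With 95% confidence, each one-unit increase in waist circumference is associated with a change of between 0.089 and 0.507 % in body fat percentage.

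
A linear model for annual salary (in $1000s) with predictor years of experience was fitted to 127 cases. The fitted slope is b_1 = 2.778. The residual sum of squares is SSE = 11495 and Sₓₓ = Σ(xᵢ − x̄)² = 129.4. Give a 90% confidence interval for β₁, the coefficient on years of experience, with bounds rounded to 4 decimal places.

(1.3810, 4.1750)

MSE = SSE/(n − 2) = 11495/125 = 91.96.
SE(b_1) = √(MSE/Sₓₓ) = √(91.96/129.4) = 0.843009.
df = n − 2 = 125.
t* = t_{0.05, 125} = 1.657135.
Margin = t* × SE = 1.657135 × 0.843009 = 1.396980.
CI: 2.778 ± 1.396980 → (1.3810, 4.1750).
With 90% confidence, each one-unit increase in years of experience is associated with a change of between 1.3810 and 4.1750 $1000s in annual salary.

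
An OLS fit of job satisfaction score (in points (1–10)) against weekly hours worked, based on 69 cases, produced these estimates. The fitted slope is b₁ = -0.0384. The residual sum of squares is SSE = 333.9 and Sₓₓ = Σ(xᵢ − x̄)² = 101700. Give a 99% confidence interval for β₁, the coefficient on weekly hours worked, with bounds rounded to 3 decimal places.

(-0.057, -0.020)

MSE = SSE/(n − 2) = 333.9/67 = 4.98358.
SE(b₁) = √(MSE/Sₓₓ) = √(4.98358/101700) = 0.0070002.
df = n − 2 = 67.
t* = t_{0.005, 67} = 2.65122.
Margin = t* × SE = 2.65122 × 0.0070002 = 0.01856.
CI: -0.0384 ± 0.01856 → (-0.057, -0.020).
With 99% confidence, each one-unit increase in weekly hours worked is associated with a change of between -0.057 and -0.020 points (1–10) in job satisfaction score.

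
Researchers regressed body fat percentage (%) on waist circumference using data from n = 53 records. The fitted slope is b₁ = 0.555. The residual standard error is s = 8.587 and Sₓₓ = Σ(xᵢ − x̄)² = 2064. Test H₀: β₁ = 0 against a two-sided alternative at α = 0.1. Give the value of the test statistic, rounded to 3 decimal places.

t = 2.936

SE(b₁) = s/√Sₓₓ = 8.587/√2064 = 0.189011.
t = 0.555 / 0.189011 = 2.936.
df = n − 2 = 51.
Two-sided p ≈ 0.0050, which is < 0.1, so reject H₀.
There is evidence that waist circumference is associated with body fat percentage.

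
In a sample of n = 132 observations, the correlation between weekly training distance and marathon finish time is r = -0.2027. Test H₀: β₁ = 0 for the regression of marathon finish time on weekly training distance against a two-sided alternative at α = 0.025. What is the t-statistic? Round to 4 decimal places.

t = -2.3601

t = r·√(n − 2)/√(1 − r²) = -0.2027·√130/√0.958913 = -2.3601.
df = n − 2 = 130.
Two-sided p ≈ 0.0198, which is < 0.025, so reject H₀.
There is evidence of a linear association between weekly training distance and marathon finish time.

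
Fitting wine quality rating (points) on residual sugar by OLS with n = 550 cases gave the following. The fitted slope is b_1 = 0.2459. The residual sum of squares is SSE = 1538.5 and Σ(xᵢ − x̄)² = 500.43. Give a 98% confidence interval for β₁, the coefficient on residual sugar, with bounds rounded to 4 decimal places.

(0.0711, 0.4207)

MSE = SSE/(n − 2) = 1538.5/548 = 2.80748.
SE(b_1) = √(MSE/Sₓₓ) = √(2.80748/500.43) = 0.0749009.
df = n − 2 = 548.
t* = t_{0.01, 548} = 2.333172.
Margin = t* × SE = 2.333172 × 0.0749009 = 0.174757.
CI: 0.2459 ± 0.174757 → (0.0711, 0.4207).
With 98% confidence, each one-unit increase in residual sugar is associated with a change of between 0.0711 and 0.4207 points in wine quality rating.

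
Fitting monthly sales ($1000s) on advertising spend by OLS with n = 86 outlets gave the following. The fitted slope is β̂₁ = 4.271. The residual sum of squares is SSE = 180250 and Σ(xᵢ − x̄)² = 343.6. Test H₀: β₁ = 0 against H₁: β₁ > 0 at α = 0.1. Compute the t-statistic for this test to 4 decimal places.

t = 1.7091

MSE = SSE/(n − 2) = 180250/84 = 2145.83.
SE(β̂₁) = √(MSE/Sₓₓ) = √(2145.83/343.6) = 2.49903.
t = 4.271 / 2.49903 = 1.7091.
df = n − 2 = 84.
One-sided p ≈ 0.0456, which is < 0.1, so reject H₀.
There is evidence that the true slope on advertising spend is positive.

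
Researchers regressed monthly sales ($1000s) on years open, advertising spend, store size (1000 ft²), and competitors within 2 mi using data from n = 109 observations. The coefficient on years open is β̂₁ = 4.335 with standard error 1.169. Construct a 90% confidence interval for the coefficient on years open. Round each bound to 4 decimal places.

(2.3949, 6.2751)

df = n − k − 1 = 109 − 4 − 1 = 104.
t* = t_{0.05, 104} = 1.659637.
Margin = t* × SE = 1.659637 × 1.169 = 1.940116.
CI: 4.335 ± 1.940116 → (2.3949, 6.2751).
With 90% confidence, each one-unit increase in years open is associated with a change of between 2.3949 and 6.2751 $1000s in monthly sales, holding the other predictors fixed.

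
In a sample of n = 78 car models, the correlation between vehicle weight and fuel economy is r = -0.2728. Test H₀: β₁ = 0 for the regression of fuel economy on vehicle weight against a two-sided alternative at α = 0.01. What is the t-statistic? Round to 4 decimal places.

t = r·√(n − 2)/√(1 − r²) = -0.2728·√76/√0.92558 = -2.4720.
df = n − 2 = 76.
Two-sided p ≈ 0.0157, which is ≥ 0.01, so fail to reject H₀.
The data do not give significant evidence of a linear association between vehicle weight and fuel economy.

t = -2.4720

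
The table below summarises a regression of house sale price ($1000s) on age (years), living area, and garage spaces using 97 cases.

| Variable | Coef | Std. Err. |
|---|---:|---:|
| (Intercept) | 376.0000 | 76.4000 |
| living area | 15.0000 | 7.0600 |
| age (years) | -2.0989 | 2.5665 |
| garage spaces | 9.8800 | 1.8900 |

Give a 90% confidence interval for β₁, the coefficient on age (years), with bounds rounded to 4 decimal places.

(-6.3629, 2.1651)

Read off: b = -2.0989, SE = 2.5665 for age (years).
df = n − k − 1 = 97 − 3 − 1 = 93.
t* = t_{0.05, 93} = 1.661404.
Margin = t* × SE = 1.661404 × 2.5665 = 4.263993.
CI: -2.0989 ± 4.263993 → (-6.3629, 2.1651).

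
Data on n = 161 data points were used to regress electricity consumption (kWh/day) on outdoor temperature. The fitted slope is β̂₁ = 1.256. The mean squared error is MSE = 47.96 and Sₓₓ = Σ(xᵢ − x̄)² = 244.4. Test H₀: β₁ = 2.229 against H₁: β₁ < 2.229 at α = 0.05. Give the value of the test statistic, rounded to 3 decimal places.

SE(β̂₁) = √(MSE/Sₓₓ) = √(47.96/244.4) = 0.442985.
t = (1.256 − 2.229) / 0.442985 = -2.196.
df = n − 2 = 159.
One-sided p ≈ 0.0148, which is < 0.05, so reject H₀.
There is evidence that the true slope on outdoor temperature is below 2.229 kWh/day per unit.

t = -2.196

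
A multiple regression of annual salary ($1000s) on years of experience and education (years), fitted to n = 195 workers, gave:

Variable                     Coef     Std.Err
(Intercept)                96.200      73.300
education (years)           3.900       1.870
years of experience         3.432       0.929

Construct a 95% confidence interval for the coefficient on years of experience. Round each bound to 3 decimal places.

(1.600, 5.264)

Read off: b = 3.432, SE = 0.929 for years of experience.
df = n − k − 1 = 195 − 2 − 1 = 192.
t* = t_{0.025, 192} = 1.972396.
Margin = t* × SE = 1.972396 × 0.929 = 1.83236.
CI: 3.432 ± 1.83236 → (1.600, 5.264).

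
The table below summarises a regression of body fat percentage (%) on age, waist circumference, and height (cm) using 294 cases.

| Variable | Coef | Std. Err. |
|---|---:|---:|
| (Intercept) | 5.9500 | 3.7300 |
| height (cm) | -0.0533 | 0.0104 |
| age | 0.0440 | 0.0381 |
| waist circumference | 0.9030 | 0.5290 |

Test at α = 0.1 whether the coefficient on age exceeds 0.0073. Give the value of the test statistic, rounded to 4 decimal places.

Read off: b = 0.0440, SE = 0.0381 for age.
H₀: β₁ = 0.0073 vs H₁: β₁ > 0.0073.
t = (0.0440 − 0.0073) / 0.0381 = 0.9633.
df = n − k − 1 = 294 − 3 − 1 = 290.
One-sided p ≈ 0.1681, which is ≥ 0.1, so fail to reject H₀.
The data do not give significant evidence that the true slope on age exceeds 0.0073 % per unit, holding the other predictors fixed.

t = 0.9633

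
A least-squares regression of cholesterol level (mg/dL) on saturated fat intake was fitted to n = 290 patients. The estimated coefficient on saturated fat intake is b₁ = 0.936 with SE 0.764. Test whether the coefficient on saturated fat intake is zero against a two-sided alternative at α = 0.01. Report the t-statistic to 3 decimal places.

t = 1.225

H₀: β₁ = 0 vs H₁: β₁ ≠ 0.
t = (b₁ − β₁⁰)/SE = 0.936 / 0.764 = 1.225.
df = n − 2 = 290 − 2 = 288.
Two-sided p ≈ 0.2215, which is ≥ 0.01, so fail to reject H₀.
The data do not give significant evidence of an association between saturated fat intake and cholesterol level.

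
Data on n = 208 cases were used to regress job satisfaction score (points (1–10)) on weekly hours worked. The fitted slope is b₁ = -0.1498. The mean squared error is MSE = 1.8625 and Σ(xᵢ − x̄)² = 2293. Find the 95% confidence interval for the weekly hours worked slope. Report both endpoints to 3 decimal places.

(-0.206, -0.094)

SE(b₁) = √(MSE/Sₓₓ) = √(1.8625/2293) = 0.0285001.
df = n − 2 = 206.
t* = t_{0.025, 206} = 1.971547.
Margin = t* × SE = 1.971547 × 0.0285001 = 0.05619.
CI: -0.1498 ± 0.05619 → (-0.206, -0.094).
With 95% confidence, each one-unit increase in weekly hours worked is associated with a change of between -0.206 and -0.094 points (1–10) in job satisfaction score.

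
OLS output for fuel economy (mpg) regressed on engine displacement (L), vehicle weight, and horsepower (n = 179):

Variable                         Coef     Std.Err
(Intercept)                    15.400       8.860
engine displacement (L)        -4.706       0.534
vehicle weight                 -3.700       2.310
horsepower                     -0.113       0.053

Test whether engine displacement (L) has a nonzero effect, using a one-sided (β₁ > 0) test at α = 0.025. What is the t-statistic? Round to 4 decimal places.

Read off: b = -4.706, SE = 0.534 for engine displacement (L).
H₀: β₁ = 0 vs H₁: β₁ > 0.
t = -4.706 / 0.534 = -8.8127.
df = n − k − 1 = 179 − 3 − 1 = 175.
One-sided p ≈ 1.0000, which is ≥ 0.025, so fail to reject H₀.
The data do not give significant evidence that the true slope on engine displacement (L) is positive, holding the other predictors fixed.

t = -8.8127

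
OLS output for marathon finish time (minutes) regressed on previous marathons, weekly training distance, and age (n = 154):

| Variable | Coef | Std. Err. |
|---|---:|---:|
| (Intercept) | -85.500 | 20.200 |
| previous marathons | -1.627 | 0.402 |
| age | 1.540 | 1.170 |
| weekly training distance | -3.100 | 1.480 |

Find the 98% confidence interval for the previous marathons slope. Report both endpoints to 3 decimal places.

Read off: b = -1.627, SE = 0.402 for previous marathons.
df = n − k − 1 = 154 − 3 − 1 = 150.
t* = t_{0.01, 150} = 2.351465.
Margin = t* × SE = 2.351465 × 0.402 = 0.94529.
CI: -1.627 ± 0.94529 → (-2.572, -0.682).

(-2.572, -0.682)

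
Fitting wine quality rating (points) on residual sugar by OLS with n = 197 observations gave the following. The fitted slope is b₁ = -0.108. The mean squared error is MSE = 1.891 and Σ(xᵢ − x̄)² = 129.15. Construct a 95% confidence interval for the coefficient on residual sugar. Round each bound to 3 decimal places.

SE(b₁) = √(MSE/Sₓₓ) = √(1.891/129.15) = 0.121004.
df = n − 2 = 195.
t* = t_{0.025, 195} = 1.972204.
Margin = t* × SE = 1.972204 × 0.121004 = 0.23864.
CI: -0.108 ± 0.23864 → (-0.347, 0.131).
With 95% confidence, each one-unit increase in residual sugar is associated with a change of between -0.347 and 0.131 points in wine quality rating.

(-0.347, 0.131)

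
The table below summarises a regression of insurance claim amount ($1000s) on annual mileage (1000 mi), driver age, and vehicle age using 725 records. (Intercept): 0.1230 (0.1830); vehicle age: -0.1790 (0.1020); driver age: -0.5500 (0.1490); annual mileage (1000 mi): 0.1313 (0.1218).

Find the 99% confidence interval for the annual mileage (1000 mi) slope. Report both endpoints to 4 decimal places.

(-0.1833, 0.4459)

Read off: b = 0.1313, SE = 0.1218 for annual mileage (1000 mi).
df = n − k − 1 = 725 − 3 − 1 = 721.
t* = t_{0.005, 721} = 2.582665.
Margin = t* × SE = 2.582665 × 0.1218 = 0.314569.
CI: 0.1313 ± 0.314569 → (-0.1833, 0.4459).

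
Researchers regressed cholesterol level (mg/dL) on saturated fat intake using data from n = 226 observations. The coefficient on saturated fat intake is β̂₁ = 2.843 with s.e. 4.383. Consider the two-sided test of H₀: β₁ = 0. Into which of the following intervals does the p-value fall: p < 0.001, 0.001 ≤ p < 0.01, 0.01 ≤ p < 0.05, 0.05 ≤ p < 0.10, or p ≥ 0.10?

p ≥ 0.10

t = 2.843 / 4.383 = 0.649.
df = n − 2 = 226 − 2 = 224.
Two-sided p = 2·P(T_{224} > |t|) ≈ 0.5172.
So p ≥ 0.10.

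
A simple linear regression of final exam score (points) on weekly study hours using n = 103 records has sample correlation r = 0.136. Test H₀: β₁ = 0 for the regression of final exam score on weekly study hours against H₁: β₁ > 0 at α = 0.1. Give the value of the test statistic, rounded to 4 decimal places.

t = r·√(n − 2)/√(1 − r²) = 0.136·√101/√0.981504 = 1.3796.
df = n − 2 = 101.
One-sided p ≈ 0.0854, which is < 0.1, so reject H₀.
There is evidence of a linear association between weekly study hours and final exam score.

t = 1.3796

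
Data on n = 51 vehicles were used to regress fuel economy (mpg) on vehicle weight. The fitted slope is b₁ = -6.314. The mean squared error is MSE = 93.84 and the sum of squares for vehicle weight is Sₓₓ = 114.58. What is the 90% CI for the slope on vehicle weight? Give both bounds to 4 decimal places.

(-7.8312, -4.7968)

SE(b₁) = √(MSE/Sₓₓ) = √(93.84/114.58) = 0.904981.
df = n − 2 = 49.
t* = t_{0.05, 49} = 1.676551.
Margin = t* × SE = 1.676551 × 0.904981 = 1.517247.
CI: -6.314 ± 1.517247 → (-7.8312, -4.7968).
With 90% confidence, each one-unit increase in vehicle weight is associated with a change of between -7.8312 and -4.7968 mpg in fuel economy.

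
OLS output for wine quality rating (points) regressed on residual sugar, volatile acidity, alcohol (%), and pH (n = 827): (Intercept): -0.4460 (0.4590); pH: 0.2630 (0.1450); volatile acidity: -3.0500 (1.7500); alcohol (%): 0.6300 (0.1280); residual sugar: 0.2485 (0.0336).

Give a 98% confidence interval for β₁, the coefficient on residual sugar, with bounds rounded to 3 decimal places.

Read off: b = 0.2485, SE = 0.0336 for residual sugar.
df = n − k − 1 = 827 − 4 − 1 = 822.
t* = t_{0.01, 822} = 2.330893.
Margin = t* × SE = 2.330893 × 0.0336 = 0.07832.
CI: 0.2485 ± 0.07832 → (0.170, 0.327).

(0.170, 0.327)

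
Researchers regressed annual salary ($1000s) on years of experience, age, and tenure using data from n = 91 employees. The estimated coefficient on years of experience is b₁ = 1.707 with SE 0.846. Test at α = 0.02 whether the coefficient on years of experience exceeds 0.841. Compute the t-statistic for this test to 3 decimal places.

t = 1.024

H₀: β₁ = 0.841 vs H₁: β₁ > 0.841.
t = (b₁ − β₁⁰)/SE = (1.707 − 0.841) / 0.846 = 1.024.
df = n − k − 1 = 91 − 3 − 1 = 87.
One-sided p ≈ 0.1544, which is ≥ 0.02, so fail to reject H₀.
The data do not give significant evidence that the true slope on years of experience exceeds 0.841 $1000s per unit, holding the other predictors fixed.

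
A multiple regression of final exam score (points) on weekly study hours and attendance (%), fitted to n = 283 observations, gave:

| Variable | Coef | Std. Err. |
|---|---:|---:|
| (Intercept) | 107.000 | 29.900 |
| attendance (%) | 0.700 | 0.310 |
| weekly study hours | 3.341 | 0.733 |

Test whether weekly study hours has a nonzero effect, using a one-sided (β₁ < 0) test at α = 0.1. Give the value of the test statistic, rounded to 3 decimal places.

t = 4.558

Read off: b = 3.341, SE = 0.733 for weekly study hours.
H₀: β₁ = 0 vs H₁: β₁ < 0.
t = 3.341 / 0.733 = 4.558.
df = n − k − 1 = 283 − 2 − 1 = 280.
One-sided p ≈ 1.0000, which is ≥ 0.1, so fail to reject H₀.
The data do not give significant evidence that the true slope on weekly study hours is negative, holding the other predictors fixed.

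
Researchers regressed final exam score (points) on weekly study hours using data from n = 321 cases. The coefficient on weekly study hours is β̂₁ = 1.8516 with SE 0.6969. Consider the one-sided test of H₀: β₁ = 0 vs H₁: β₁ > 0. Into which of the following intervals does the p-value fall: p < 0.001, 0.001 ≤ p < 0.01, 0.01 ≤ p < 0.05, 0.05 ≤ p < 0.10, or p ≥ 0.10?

0.001 ≤ p < 0.01

t = 1.8516 / 0.6969 = 2.657.
df = n − 2 = 321 − 2 = 319.
One-sided p = P(T_{319} > t) ≈ 0.0041.
So 0.001 ≤ p < 0.01.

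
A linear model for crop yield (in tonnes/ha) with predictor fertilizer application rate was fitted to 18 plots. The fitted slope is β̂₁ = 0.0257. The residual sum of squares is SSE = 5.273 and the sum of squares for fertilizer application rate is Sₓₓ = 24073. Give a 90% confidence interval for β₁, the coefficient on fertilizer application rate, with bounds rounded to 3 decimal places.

(0.019, 0.032)

MSE = SSE/(n − 2) = 5.273/16 = 0.329562.
SE(β̂₁) = √(MSE/Sₓₓ) = √(0.329562/24073) = 0.00370002.
df = n − 2 = 16.
t* = t_{0.05, 16} = 1.745884.
Margin = t* × SE = 1.745884 × 0.00370002 = 0.00646.
CI: 0.0257 ± 0.00646 → (0.019, 0.032).
With 90% confidence, each one-unit increase in fertilizer application rate is associated with a change of between 0.019 and 0.032 tonnes/ha in crop yield.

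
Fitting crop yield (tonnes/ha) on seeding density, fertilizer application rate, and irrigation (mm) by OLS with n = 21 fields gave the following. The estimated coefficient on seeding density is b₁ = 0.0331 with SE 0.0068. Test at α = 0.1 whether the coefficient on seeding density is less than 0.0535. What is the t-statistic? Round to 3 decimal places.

t = -3.000

H₀: β₁ = 0.0535 vs H₁: β₁ < 0.0535.
t = (b₁ − β₁⁰)/SE = (0.0331 − 0.0535) / 0.0068 = -3.000.
df = n − k − 1 = 21 − 3 − 1 = 17.
One-sided p ≈ 0.0040, which is < 0.1, so reject H₀.
There is evidence that the true slope on seeding density is below 0.0535 tonnes/ha per unit, holding the other predictors fixed.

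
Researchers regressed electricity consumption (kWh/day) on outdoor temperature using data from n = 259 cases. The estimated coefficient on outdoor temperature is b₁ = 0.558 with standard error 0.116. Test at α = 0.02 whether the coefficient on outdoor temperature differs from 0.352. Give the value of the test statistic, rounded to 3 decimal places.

t = 1.776

H₀: β₁ = 0.352 vs H₁: β₁ ≠ 0.352.
t = (b₁ − β₁⁰)/SE = (0.558 − 0.352) / 0.116 = 1.776.
df = n − 2 = 259 − 2 = 257.
Two-sided p ≈ 0.0769, which is ≥ 0.02, so fail to reject H₀.
The data are consistent with a true slope of 0.352 kWh/day per unit of outdoor temperature.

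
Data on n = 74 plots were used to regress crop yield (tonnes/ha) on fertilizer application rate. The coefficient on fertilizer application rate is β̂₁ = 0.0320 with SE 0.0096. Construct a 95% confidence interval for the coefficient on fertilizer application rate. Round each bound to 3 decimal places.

df = n − 2 = 74 − 2 = 72.
t* = t_{0.025, 72} = 1.993464.
Margin = t* × SE = 1.993464 × 0.0096 = 0.01914.
CI: 0.0320 ± 0.01914 → (0.013, 0.051).
With 95% confidence, each one-unit increase in fertilizer application rate is associated with a change of between 0.013 and 0.051 tonnes/ha in crop yield.

(0.013, 0.051)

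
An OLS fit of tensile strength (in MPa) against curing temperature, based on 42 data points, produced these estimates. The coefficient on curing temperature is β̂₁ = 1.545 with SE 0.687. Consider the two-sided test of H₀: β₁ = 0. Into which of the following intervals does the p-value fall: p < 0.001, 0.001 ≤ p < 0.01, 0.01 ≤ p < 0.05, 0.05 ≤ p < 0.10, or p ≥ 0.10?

t = 1.545 / 0.687 = 2.249.
df = n − 2 = 42 − 2 = 40.
Two-sided p = 2·P(T_{40} > |t|) ≈ 0.0301.
So 0.01 ≤ p < 0.05.

0.01 ≤ p < 0.05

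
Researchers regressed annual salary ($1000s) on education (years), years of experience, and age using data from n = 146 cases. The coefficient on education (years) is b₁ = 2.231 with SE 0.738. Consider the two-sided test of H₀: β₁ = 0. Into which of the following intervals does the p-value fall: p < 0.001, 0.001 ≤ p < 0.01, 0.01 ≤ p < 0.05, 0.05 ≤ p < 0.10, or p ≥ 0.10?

0.001 ≤ p < 0.01

t = 2.231 / 0.738 = 3.023.
df = n − k − 1 = 146 − 3 − 1 = 142.
Two-sided p = 2·P(T_{142} > |t|) ≈ 0.0030.
So 0.001 ≤ p < 0.01.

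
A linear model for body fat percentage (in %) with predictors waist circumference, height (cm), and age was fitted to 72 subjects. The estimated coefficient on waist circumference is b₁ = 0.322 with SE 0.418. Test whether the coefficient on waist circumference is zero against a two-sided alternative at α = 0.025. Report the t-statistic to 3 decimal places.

H₀: β₁ = 0 vs H₁: β₁ ≠ 0.
t = (b₁ − β₁⁰)/SE = 0.322 / 0.418 = 0.770.
df = n − k − 1 = 72 − 3 − 1 = 68.
Two-sided p ≈ 0.4438, which is ≥ 0.025, so fail to reject H₀.
The data do not give significant evidence of an association between waist circumference and body fat percentage, after adjusting for the other predictors.

t = 0.770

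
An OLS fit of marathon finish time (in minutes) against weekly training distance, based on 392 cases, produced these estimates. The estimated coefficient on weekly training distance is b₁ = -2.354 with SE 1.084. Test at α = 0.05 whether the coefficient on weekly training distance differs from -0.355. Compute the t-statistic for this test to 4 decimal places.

t = -1.8441

H₀: β₁ = -0.355 vs H₁: β₁ ≠ -0.355.
t = (b₁ − β₁⁰)/SE = (-2.354 − (-0.355)) / 1.084 = -1.8441.
df = n − 2 = 392 − 2 = 390.
Two-sided p ≈ 0.0659, which is ≥ 0.05, so fail to reject H₀.
The data are consistent with a true slope of -0.355 minutes per unit of weekly training distance.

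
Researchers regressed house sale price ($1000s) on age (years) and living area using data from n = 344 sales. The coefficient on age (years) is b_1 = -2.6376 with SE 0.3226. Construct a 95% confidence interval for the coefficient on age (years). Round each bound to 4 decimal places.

df = n − k − 1 = 344 − 2 − 1 = 341.
t* = t_{0.025, 341} = 1.966945.
Margin = t* × SE = 1.966945 × 0.3226 = 0.634536.
CI: -2.6376 ± 0.634536 → (-3.2721, -2.0031).
With 95% confidence, each one-unit increase in age (years) is associated with a change of between -3.2721 and -2.0031 $1000s in house sale price, holding the other predictors fixed.

(-3.2721, -2.0031)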